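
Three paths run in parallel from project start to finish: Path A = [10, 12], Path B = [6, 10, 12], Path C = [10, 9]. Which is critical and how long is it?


Path A: 10 + 12 = 22
Path B: 6 + 10 + 12 = 28
Path C: 10 + 9 = 19
Critical path = longest = max(22, 28, 19)
= 28 (Path B)


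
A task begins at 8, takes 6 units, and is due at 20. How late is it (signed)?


Completion = 8 + 6 = 14
Lateness = C - d = 14 - 20
= -6


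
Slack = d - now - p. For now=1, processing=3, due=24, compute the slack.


Slack = due - current_time - processing
= 24 - 1 - 3
= 20


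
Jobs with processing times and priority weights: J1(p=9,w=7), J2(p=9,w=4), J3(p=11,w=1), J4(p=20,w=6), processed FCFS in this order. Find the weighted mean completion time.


Completion times:
  J1: C=9, w×C=7×9=63
  J2: C=18, w×C=4×18=72
  J3: C=29, w×C=1×29=29
  J4: C=49, w×C=6×49=294
Sum w×C = 458
Sum w = 18
Weighted avg = 458/18
= 25.44


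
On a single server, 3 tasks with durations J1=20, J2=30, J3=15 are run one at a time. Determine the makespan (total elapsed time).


Sequential makespan: sum all processing times
= 20 + 30 + 15
= 65 time units


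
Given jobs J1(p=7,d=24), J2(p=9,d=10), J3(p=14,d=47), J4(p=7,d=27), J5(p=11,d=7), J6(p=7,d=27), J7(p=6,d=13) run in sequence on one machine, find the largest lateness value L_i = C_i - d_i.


Lateness per job (L = C - d):
  J1: C=7, d=24, L=-17
  J2: C=16, d=10, L=6
  J3: C=30, d=47, L=-17
  J4: C=37, d=27, L=10
  J5: C=48, d=7, L=41
  J6: C=55, d=27, L=28
  J7: C=61, d=13, L=48
Lmax = max(-17, 6, -17, 10, 41, 28, 48)
= 48


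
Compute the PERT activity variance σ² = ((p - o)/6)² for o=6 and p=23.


σ² = ((p - o) / 6)² = (p - o)² / 36
= (23 - 6)² / 36
= 17² / 36
= 289 / 36
= 8.0278


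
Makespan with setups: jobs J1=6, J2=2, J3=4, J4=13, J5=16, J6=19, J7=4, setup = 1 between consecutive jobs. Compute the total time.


Makespan = Σ processing + (n-1) × setup
= (6 + 2 + 4 + 13 + 16 + 19 + 4) + (7-1)×1
= 64 + 6
= 70 time units


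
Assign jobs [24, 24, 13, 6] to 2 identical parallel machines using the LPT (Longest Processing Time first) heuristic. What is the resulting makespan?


Jobs (LPT sorted): [24, 24, 13, 6]
Machines: 2
  J=24 → Machine 1 (load: 0+24=24)
  J=24 → Machine 2 (load: 0+24=24)
  J=13 → Machine 1 (load: 24+13=37)
  J=6 → Machine 2 (load: 24+6=30)
Machine loads: [37, 30]
Makespan = max = 37 time units


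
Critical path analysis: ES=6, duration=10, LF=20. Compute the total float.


EF = ES + duration = 6 + 10 = 16
LS = LF - duration = 20 - 10 = 10
Total Float = LF - EF = 20 - 16
(or LS - ES = 10 - 6)
= 4


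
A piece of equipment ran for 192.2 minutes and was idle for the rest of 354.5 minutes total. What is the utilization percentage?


Utilization = busy / total × 100
= 192.2 / 354.5 × 100
= 54.2%


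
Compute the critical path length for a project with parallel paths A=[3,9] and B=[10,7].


Path A: 3 + 9 = 12
Path B: 10 + 7 = 17
Critical path = longest = max(12, 17)
= 17 (Path B)


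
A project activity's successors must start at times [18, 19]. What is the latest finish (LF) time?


LF = min of all successor start times
Successors start at: [18, 19]
LF = min(18, 19)
= 18


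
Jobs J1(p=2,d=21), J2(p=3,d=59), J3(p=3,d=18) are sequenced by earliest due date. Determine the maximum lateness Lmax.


EDD order: J3 → J1 → J2
Completion and lateness:
  J3: C=3, d=18, L=3-18=-15
  J1: C=5, d=21, L=5-21=-16
  J2: C=8, d=59, L=8-59=-51
Lmax = max(-15, -16, -51)
= -15


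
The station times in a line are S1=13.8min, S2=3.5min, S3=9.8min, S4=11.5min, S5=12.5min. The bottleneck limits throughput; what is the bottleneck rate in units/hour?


Bottleneck = longest station time
Station times: [13.8, 3.5, 9.8, 11.5, 12.5]
Max = 13.8 min
Rate = 60 / 13.8
= 4.35 units/hour (bottleneck: 13.8min)


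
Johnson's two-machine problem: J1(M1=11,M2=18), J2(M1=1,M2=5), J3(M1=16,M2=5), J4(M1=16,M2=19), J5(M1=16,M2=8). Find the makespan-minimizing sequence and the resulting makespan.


Johnson's rule:
Group 1 (M1≤M2, sort by M1): ['J2', 'J1', 'J4']
Group 2 (M1>M2, sort desc M2): ['J5', 'J3']
Sequence: J2 → J1 → J4 → J5 → J3
Makespan calculation:
  J2: M1 done=1, M2 done=6
  J1: M1 done=12, M2 done=30
  J4: M1 done=28, M2 done=49
  J5: M1 done=44, M2 done=57
  J3: M1 done=60, M2 done=65
= Sequence: J2 → J1 → J4 → J5 → J3, Makespan: 65


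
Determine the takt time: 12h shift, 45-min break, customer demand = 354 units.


Available = 12×60 - 45 = 675 min
Takt time = 675 / 354
= 1.91 min/unit


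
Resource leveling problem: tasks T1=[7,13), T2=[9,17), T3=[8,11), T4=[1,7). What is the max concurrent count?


Check each time point for overlaps:
  t=9: 3 tasks active (T1, T2, T3)
Max concurrent = 3


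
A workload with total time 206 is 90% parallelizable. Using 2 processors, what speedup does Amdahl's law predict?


Amdahl's law: T_p = T × ((1-p) + p/N)
= 206 × ((1-0.9) + 0.9/2)
= 206 × (0.10 + 0.4500)
= 206 × 0.5500
= 113.30
Speedup = 206/113.30
= 1.82×


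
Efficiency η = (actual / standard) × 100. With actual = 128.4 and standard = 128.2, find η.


Efficiency = (actual / standard) × 100
= (128.4 / 128.2) × 100
= 100.2%


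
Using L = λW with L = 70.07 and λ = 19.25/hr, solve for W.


Little's law: L = λW → W = L / λ
= 70.07 / 19.25
= 3.64 hours


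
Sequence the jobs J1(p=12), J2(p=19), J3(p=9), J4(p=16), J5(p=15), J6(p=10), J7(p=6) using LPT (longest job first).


LPT: sort by longest processing time first
  J2: p=19
  J4: p=16
  J5: p=15
  J1: p=12
  J6: p=10
  J3: p=9
  J7: p=6
Order: J2 → J4 → J5 → J1 → J6 → J3 → J7


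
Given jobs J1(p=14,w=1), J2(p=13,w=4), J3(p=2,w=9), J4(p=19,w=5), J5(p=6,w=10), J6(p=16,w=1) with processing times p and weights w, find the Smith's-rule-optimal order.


WSPT (Smith's rule): sort by p/w ascending
  J3: p/w = 2/9 = 0.222
  J5: p/w = 6/10 = 0.600
  J2: p/w = 13/4 = 3.250
  J4: p/w = 19/5 = 3.800
  J1: p/w = 14/1 = 14.000
  J6: p/w = 16/1 = 16.000
Order: J3 → J5 → J2 → J4 → J1 → J6


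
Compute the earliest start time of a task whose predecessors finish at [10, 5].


ES = max of all predecessor completion times
Predecessors: [10, 5]
ES = max(10, 5)
= 10


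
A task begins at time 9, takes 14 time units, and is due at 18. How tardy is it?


Completion = start + processing = 9 + 14 = 23
Tardiness = max(0, C - d) = max(0, 23 - 18)
= max(0, 5)
= 5


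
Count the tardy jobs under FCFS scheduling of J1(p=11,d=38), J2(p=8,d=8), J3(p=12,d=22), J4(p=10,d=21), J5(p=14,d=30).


Completion vs due date:
  J1: C=11, d=38 → on time
  J2: C=19, d=8 → TARDY
  J3: C=31, d=22 → TARDY
  J4: C=41, d=21 → TARDY
  J5: C=55, d=30 → TARDY
Tardy jobs: J2, J3, J4, J5
Count = 4


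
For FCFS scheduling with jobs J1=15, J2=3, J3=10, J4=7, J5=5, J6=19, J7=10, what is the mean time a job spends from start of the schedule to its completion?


Completion times:
  J1: completes at 15
  J2: completes at 18
  J3: completes at 28
  J4: completes at 35
  J5: completes at 40
  J6: completes at 59
  J7: completes at 69
Sum = 264
Average = 264/7
= 37.71


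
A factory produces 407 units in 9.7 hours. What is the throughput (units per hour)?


Throughput = units / time
= 407 / 9.7
= 42.0 units/hour


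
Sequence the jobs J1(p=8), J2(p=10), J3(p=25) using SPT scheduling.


SPT: sort by shortest processing time
  J1: p=8
  J2: p=10
  J3: p=25
Order: J1 → J2 → J3


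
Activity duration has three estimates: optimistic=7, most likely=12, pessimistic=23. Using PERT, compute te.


te = (o + 4m + p) / 6
= (7 + 4×12 + 23) / 6
= (7 + 48 + 23) / 6
= 78 / 6
= 13.00


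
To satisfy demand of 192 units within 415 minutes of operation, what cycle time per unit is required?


Cycle time = available time / demand
= 415 / 192
= 2.16 min/unit


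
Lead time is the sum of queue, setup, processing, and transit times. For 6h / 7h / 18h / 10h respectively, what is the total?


Lead time = queue + setup + processing + transit
= 6 + 7 + 18 + 10
= 41 hours


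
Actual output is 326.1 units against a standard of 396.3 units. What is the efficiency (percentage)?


Efficiency = (actual / standard) × 100
= (326.1 / 396.3) × 100
= 82.3%


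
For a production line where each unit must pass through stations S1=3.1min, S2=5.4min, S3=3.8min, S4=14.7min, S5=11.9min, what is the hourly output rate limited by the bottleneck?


Bottleneck = longest station time
Station times: [3.1, 5.4, 3.8, 14.7, 11.9]
Max = 14.7 min
Rate = 60 / 14.7
= 4.08 units/hour (bottleneck: 14.7min)


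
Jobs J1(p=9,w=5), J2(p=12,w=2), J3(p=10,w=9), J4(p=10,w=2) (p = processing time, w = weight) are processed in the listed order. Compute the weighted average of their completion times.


Completion times:
  J1: C=9, w×C=5×9=45
  J2: C=21, w×C=2×21=42
  J3: C=31, w×C=9×31=279
  J4: C=41, w×C=2×41=82
Sum w×C = 448
Sum w = 18
Weighted avg = 448/18
= 24.89


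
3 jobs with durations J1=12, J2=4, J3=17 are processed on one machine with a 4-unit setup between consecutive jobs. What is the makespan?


Makespan = Σ processing + (n-1) × setup
= (12 + 4 + 17) + (3-1)×4
= 33 + 8
= 41 time units


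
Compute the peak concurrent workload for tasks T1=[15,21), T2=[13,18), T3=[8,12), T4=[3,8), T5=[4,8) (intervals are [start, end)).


Check each time point for overlaps:
  t=4: 2 tasks active (T4, T5)
Max concurrent = 2


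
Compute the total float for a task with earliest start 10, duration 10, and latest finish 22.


EF = ES + duration = 10 + 10 = 20
LS = LF - duration = 22 - 10 = 12
Total Float = LF - EF = 22 - 20
(or LS - ES = 12 - 10)
= 2


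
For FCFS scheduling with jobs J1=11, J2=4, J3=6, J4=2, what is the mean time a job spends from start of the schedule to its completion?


Completion times:
  J1: completes at 11
  J2: completes at 15
  J3: completes at 21
  J4: completes at 23
Sum = 70
Average = 70/4
= 17.50


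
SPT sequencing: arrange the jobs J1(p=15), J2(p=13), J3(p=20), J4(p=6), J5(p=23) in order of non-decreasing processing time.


SPT: sort by shortest processing time
  J4: p=6
  J2: p=13
  J1: p=15
  J3: p=20
  J5: p=23
Order: J4 → J2 → J1 → J3 → J5


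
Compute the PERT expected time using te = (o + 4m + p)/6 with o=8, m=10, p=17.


te = (o + 4m + p) / 6
= (8 + 4×10 + 17) / 6
= (8 + 40 + 17) / 6
= 65 / 6
= 10.83


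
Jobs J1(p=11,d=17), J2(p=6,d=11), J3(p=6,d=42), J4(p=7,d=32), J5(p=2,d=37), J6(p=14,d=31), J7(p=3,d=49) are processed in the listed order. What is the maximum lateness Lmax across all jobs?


Lateness per job (L = C - d):
  J1: C=11, d=17, L=-6
  J2: C=17, d=11, L=6
  J3: C=23, d=42, L=-19
  J4: C=30, d=32, L=-2
  J5: C=32, d=37, L=-5
  J6: C=46, d=31, L=15
  J7: C=49, d=49, L=0
Lmax = max(-6, 6, -19, -2, -5, 15, 0)
= 15


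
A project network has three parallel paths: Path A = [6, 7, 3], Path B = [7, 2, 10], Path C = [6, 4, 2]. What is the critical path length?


Path A: 6 + 7 + 3 = 16
Path B: 7 + 2 + 10 = 19
Path C: 6 + 4 + 2 = 12
Critical path = longest = max(16, 19, 12)
= 19 (Path B)


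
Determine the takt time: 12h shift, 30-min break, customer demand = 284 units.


Available = 12×60 - 30 = 690 min
Takt time = 690 / 284
= 2.43 min/unit


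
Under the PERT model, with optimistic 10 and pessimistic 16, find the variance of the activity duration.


σ² = ((p - o) / 6)² = (p - o)² / 36
= (16 - 10)² / 36
= 6² / 36
= 36 / 36
= 1.0000


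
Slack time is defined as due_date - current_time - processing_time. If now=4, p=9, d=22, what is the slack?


Slack = due - current_time - processing
= 22 - 4 - 9
= 9


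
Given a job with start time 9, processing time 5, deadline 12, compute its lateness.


Completion = 9 + 5 = 14
Lateness = C - d = 14 - 12
= 2


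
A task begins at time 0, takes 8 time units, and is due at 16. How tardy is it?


Completion = start + processing = 0 + 8 = 8
Tardiness = max(0, C - d) = max(0, 8 - 16)
= max(0, -8)
= 0


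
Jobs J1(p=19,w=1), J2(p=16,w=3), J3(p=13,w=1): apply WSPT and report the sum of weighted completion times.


WSPT order (by p/w): J2 → J3 → J1
  J2: C=16, w·C=3×16=48
  J3: C=29, w·C=1×29=29
  J1: C=48, w·C=1×48=48
Σ w·C = 125
= 125


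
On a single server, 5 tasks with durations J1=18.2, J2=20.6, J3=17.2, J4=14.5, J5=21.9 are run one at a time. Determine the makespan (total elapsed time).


Sequential makespan: sum all processing times
= 18.2 + 20.6 + 17.2 + 14.5 + 21.9
= 92.4 time units


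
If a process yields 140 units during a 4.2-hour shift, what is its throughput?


Throughput = units / time
= 140 / 4.2
= 33.3 units/hour


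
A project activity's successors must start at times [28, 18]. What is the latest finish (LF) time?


LF = min of all successor start times
Successors start at: [28, 18]
LF = min(28, 18)
= 18


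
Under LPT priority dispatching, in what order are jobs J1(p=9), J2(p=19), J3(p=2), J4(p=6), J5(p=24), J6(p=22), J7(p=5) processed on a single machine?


LPT: sort by longest processing time first
  J5: p=24
  J6: p=22
  J2: p=19
  J1: p=9
  J4: p=6
  J7: p=5
  J3: p=2
Order: J5 → J6 → J2 → J1 → J4 → J7 → J3


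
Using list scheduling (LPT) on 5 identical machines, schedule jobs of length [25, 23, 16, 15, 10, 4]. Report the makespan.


Jobs (LPT sorted): [25, 23, 16, 15, 10, 4]
Machines: 5
  J=25 → Machine 1 (load: 0+25=25)
  J=23 → Machine 2 (load: 0+23=23)
  J=16 → Machine 3 (load: 0+16=16)
  J=15 → Machine 4 (load: 0+15=15)
  J=10 → Machine 5 (load: 0+10=10)
  J=4 → Machine 5 (load: 10+4=14)
Machine loads: [25, 23, 16, 15, 14]
Makespan = max = 25 time units


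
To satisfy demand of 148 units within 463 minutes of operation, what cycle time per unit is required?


Cycle time = available time / demand
= 463 / 148
= 3.13 min/unit


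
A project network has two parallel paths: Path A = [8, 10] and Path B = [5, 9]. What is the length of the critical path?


Path A: 8 + 10 = 18
Path B: 5 + 9 = 14
Critical path = longest = max(18, 14)
= 18 (Path A)


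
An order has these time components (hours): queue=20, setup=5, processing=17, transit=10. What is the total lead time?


Lead time = queue + setup + processing + transit
= 20 + 5 + 17 + 10
= 52 hours


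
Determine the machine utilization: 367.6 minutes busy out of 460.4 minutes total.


Utilization = busy / total × 100
= 367.6 / 460.4 × 100
= 79.8%


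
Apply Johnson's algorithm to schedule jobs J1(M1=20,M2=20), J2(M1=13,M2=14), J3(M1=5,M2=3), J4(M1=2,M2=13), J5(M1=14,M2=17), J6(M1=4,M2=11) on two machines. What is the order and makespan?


Johnson's rule:
Group 1 (M1≤M2, sort by M1): ['J4', 'J6', 'J2', 'J5', 'J1']
Group 2 (M1>M2, sort desc M2): ['J3']
Sequence: J4 → J6 → J2 → J5 → J1 → J3
Makespan calculation:
  J4: M1 done=2, M2 done=15
  J6: M1 done=6, M2 done=26
  J2: M1 done=19, M2 done=40
  J5: M1 done=33, M2 done=57
  J1: M1 done=53, M2 done=77
  J3: M1 done=58, M2 done=80
= Sequence: J4 → J6 → J2 → J5 → J1 → J3, Makespan: 80


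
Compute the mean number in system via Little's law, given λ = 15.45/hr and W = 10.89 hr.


Little's law: L = λ × W
= 15.45 × 10.89
= 168.25


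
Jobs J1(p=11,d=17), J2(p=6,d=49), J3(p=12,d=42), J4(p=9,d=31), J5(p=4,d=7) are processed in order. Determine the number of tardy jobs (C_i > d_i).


Completion vs due date:
  J1: C=11, d=17 → on time
  J2: C=17, d=49 → on time
  J3: C=29, d=42 → on time
  J4: C=38, d=31 → TARDY
  J5: C=42, d=7 → TARDY
Tardy jobs: J4, J5
Count = 2


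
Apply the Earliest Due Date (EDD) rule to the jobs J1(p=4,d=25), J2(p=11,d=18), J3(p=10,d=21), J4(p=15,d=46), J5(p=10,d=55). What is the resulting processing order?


EDD: sort by earliest due date
  J2: d=18, p=11
  J3: d=21, p=10
  J1: d=25, p=4
  J4: d=46, p=15
  J5: d=55, p=10
Order: J2 → J3 → J1 → J4 → J5


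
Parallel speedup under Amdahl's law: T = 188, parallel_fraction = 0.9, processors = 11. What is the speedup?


Amdahl's law: T_p = T × ((1-p) + p/N)
= 188 × ((1-0.9) + 0.9/11)
= 188 × (0.10 + 0.0818)
= 188 × 0.1818
= 34.18
Speedup = 188/34.18
= 5.50×


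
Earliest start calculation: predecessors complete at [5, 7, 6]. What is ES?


ES = max of all predecessor completion times
Predecessors: [5, 7, 6]
ES = max(5, 7, 6)
= 7


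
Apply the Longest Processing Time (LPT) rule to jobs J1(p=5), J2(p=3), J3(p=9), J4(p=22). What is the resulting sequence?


LPT: sort by longest processing time first
  J4: p=22
  J3: p=9
  J1: p=5
  J2: p=3
Order: J4 → J3 → J1 → J2


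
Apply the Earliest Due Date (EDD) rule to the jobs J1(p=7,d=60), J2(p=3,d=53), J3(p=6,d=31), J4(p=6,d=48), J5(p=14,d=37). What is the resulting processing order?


EDD: sort by earliest due date
  J3: d=31, p=6
  J5: d=37, p=14
  J4: d=48, p=6
  J2: d=53, p=3
  J1: d=60, p=7
Order: J3 → J5 → J4 → J2 → J1


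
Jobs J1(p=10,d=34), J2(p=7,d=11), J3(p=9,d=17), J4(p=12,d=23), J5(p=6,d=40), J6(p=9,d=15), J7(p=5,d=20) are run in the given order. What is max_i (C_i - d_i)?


Lateness per job (L = C - d):
  J1: C=10, d=34, L=-24
  J2: C=17, d=11, L=6
  J3: C=26, d=17, L=9
  J4: C=38, d=23, L=15
  J5: C=44, d=40, L=4
  J6: C=53, d=15, L=38
  J7: C=58, d=20, L=38
Lmax = max(-24, 6, 9, 15, 4, 38, 38)
= 38


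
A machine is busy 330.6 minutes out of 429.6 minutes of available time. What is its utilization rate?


Utilization = busy / total × 100
= 330.6 / 429.6 × 100
= 77.0%


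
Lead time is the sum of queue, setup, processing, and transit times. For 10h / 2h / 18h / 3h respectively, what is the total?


Lead time = queue + setup + processing + transit
= 10 + 2 + 18 + 3
= 33 hours


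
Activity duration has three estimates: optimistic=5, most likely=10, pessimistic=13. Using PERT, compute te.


te = (o + 4m + p) / 6
= (5 + 4×10 + 13) / 6
= (5 + 40 + 13) / 6
= 58 / 6
= 9.67


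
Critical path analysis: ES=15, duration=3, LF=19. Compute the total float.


EF = ES + duration = 15 + 3 = 18
LS = LF - duration = 19 - 3 = 16
Total Float = LF - EF = 19 - 18
(or LS - ES = 16 - 15)
= 1


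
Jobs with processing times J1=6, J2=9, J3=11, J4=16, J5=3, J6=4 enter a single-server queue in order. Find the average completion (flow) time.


Completion times:
  J1: completes at 6
  J2: completes at 15
  J3: completes at 26
  J4: completes at 42
  J5: completes at 45
  J6: completes at 49
Sum = 183
Average = 183/6
= 30.50


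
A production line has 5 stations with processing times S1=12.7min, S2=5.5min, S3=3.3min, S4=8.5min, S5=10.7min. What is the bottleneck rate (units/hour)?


Bottleneck = longest station time
Station times: [12.7, 5.5, 3.3, 8.5, 10.7]
Max = 12.7 min
Rate = 60 / 12.7
= 4.72 units/hour (bottleneck: 12.7min)


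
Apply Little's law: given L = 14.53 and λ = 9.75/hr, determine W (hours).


Little's law: L = λW → W = L / λ
= 14.53 / 9.75
= 1.49 hours


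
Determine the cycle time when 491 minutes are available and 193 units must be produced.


Cycle time = available time / demand
= 491 / 193
= 2.54 min/unit


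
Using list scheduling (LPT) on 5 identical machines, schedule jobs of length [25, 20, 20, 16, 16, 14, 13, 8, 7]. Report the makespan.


Jobs (LPT sorted): [25, 20, 20, 16, 16, 14, 13, 8, 7]
Machines: 5
  J=25 → Machine 1 (load: 0+25=25)
  J=20 → Machine 2 (load: 0+20=20)
  J=20 → Machine 3 (load: 0+20=20)
  J=16 → Machine 4 (load: 0+16=16)
  J=16 → Machine 5 (load: 0+16=16)
  J=14 → Machine 4 (load: 16+14=30)
  J=13 → Machine 5 (load: 16+13=29)
  J=8 → Machine 2 (load: 20+8=28)
  J=7 → Machine 3 (load: 20+7=27)
Machine loads: [25, 28, 27, 30, 29]
Makespan = max = 30 time units


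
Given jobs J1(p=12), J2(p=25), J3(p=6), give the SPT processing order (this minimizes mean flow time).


SPT: sort by shortest processing time
  J3: p=6
  J1: p=12
  J2: p=25
Order: J3 → J1 → J2


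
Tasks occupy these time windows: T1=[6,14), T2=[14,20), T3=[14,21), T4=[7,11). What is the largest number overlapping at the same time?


Check each time point for overlaps:
  t=7: 2 tasks active (T1, T4)
Max concurrent = 2


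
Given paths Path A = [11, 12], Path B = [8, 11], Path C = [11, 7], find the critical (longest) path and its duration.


Path A: 11 + 12 = 23
Path B: 8 + 11 = 19
Path C: 11 + 7 = 18
Critical path = longest = max(23, 19, 18)
= 23 (Path A)


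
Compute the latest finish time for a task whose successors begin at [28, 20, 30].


LF = min of all successor start times
Successors start at: [28, 20, 30]
LF = min(28, 20, 30)
= 20


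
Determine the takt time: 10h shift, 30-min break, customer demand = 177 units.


Available = 10×60 - 30 = 570 min
Takt time = 570 / 177
= 3.22 min/unit


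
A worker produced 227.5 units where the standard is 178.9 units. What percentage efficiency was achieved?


Efficiency = (actual / standard) × 100
= (227.5 / 178.9) × 100
= 127.2%


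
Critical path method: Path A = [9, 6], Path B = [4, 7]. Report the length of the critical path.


Path A: 9 + 6 = 15
Path B: 4 + 7 = 11
Critical path = longest = max(15, 11)
= 15 (Path A)


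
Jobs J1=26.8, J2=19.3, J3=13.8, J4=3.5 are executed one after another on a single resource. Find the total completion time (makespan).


Sequential makespan: sum all processing times
= 26.8 + 19.3 + 13.8 + 3.5
= 63.4 time units


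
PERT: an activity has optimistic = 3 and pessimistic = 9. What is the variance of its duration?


σ² = ((p - o) / 6)² = (p - o)² / 36
= (9 - 3)² / 36
= 6² / 36
= 36 / 36
= 1.0000


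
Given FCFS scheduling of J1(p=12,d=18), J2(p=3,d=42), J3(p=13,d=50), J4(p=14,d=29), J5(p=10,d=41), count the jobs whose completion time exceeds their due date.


Completion vs due date:
  J1: C=12, d=18 → on time
  J2: C=15, d=42 → on time
  J3: C=28, d=50 → on time
  J4: C=42, d=29 → TARDY
  J5: C=52, d=41 → TARDY
Tardy jobs: J4, J5
Count = 2


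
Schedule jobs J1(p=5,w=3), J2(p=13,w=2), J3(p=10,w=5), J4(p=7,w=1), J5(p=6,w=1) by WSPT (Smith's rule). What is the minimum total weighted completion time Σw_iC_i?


WSPT order (by p/w): J1 → J3 → J5 → J2 → J4
  J1: C=5, w·C=3×5=15
  J3: C=15, w·C=5×15=75
  J5: C=21, w·C=1×21=21
  J2: C=34, w·C=2×34=68
  J4: C=41, w·C=1×41=41
Σ w·C = 220
= 220


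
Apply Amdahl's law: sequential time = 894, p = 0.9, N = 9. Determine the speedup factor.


Amdahl's law: T_p = T × ((1-p) + p/N)
= 894 × ((1-0.9) + 0.9/9)
= 894 × (0.10 + 0.1000)
= 894 × 0.2000
= 178.80
Speedup = 894/178.80
= 5.00×


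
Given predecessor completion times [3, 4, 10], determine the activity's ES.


ES = max of all predecessor completion times
Predecessors: [3, 4, 10]
ES = max(3, 4, 10)
= 10


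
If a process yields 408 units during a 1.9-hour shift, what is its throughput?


Throughput = units / time
= 408 / 1.9
= 214.7 units/hour


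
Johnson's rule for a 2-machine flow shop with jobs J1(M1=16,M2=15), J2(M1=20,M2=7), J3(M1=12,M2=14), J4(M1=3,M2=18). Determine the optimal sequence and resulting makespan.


Johnson's rule:
Group 1 (M1≤M2, sort by M1): ['J4', 'J3']
Group 2 (M1>M2, sort desc M2): ['J1', 'J2']
Sequence: J4 → J3 → J1 → J2
Makespan calculation:
  J4: M1 done=3, M2 done=21
  J3: M1 done=15, M2 done=35
  J1: M1 done=31, M2 done=50
  J2: M1 done=51, M2 done=58
= Sequence: J4 → J3 → J1 → J2, Makespan: 58


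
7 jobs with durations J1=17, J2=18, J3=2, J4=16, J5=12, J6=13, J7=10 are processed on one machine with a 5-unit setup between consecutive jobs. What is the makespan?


Makespan = Σ processing + (n-1) × setup
= (17 + 18 + 2 + 16 + 12 + 13 + 10) + (7-1)×5
= 88 + 30
= 118 time units


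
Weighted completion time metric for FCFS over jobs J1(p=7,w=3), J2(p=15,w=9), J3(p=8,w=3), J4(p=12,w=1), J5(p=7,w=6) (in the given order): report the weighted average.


Completion times:
  J1: C=7, w×C=3×7=21
  J2: C=22, w×C=9×22=198
  J3: C=30, w×C=3×30=90
  J4: C=42, w×C=1×42=42
  J5: C=49, w×C=6×49=294
Sum w×C = 645
Sum w = 22
Weighted avg = 645/22
= 29.32


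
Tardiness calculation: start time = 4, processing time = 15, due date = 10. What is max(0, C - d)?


Completion = start + processing = 4 + 15 = 19
Tardiness = max(0, C - d) = max(0, 19 - 10)
= max(0, 9)
= 9


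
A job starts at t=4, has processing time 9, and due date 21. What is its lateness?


Completion = 4 + 9 = 13
Lateness = C - d = 13 - 21
= -8


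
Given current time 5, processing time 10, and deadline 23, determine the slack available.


Slack = due - current_time - processing
= 23 - 5 - 10
= 8


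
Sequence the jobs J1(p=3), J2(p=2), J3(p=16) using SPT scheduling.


SPT: sort by shortest processing time
  J2: p=2
  J1: p=3
  J3: p=16
Order: J2 → J1 → J3


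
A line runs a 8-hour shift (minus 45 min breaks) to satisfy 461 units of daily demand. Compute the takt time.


Available = 8×60 - 45 = 435 min
Takt time = 435 / 461
= 0.94 min/unit


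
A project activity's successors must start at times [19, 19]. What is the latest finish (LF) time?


LF = min of all successor start times
Successors start at: [19, 19]
LF = min(19, 19)
= 19


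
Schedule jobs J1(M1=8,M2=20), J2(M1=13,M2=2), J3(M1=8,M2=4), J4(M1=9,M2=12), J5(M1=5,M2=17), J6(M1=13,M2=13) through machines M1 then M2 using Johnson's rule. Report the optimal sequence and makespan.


Johnson's rule:
Group 1 (M1≤M2, sort by M1): ['J5', 'J1', 'J4', 'J6']
Group 2 (M1>M2, sort desc M2): ['J3', 'J2']
Sequence: J5 → J1 → J4 → J6 → J3 → J2
Makespan calculation:
  J5: M1 done=5, M2 done=22
  J1: M1 done=13, M2 done=42
  J4: M1 done=22, M2 done=54
  J6: M1 done=35, M2 done=67
  J3: M1 done=43, M2 done=71
  J2: M1 done=56, M2 done=73
= Sequence: J5 → J1 → J4 → J6 → J3 → J2, Makespan: 73


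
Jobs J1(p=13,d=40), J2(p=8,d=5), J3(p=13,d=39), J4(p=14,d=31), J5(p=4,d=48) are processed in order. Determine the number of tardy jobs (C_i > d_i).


Completion vs due date:
  J1: C=13, d=40 → on time
  J2: C=21, d=5 → TARDY
  J3: C=34, d=39 → on time
  J4: C=48, d=31 → TARDY
  J5: C=52, d=48 → TARDY
Tardy jobs: J2, J4, J5
Count = 3


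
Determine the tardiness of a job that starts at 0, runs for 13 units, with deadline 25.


Completion = start + processing = 0 + 13 = 13
Tardiness = max(0, C - d) = max(0, 13 - 25)
= max(0, -12)
= 0


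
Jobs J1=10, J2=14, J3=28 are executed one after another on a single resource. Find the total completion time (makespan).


Sequential makespan: sum all processing times
= 10 + 14 + 28
= 52 time units


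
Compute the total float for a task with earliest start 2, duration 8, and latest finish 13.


EF = ES + duration = 2 + 8 = 10
LS = LF - duration = 13 - 8 = 5
Total Float = LF - EF = 13 - 10
(or LS - ES = 5 - 2)
= 3


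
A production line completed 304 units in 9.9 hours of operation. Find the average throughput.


Throughput = units / time
= 304 / 9.9
= 30.7 units/hour


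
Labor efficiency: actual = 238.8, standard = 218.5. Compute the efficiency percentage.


Efficiency = (actual / standard) × 100
= (238.8 / 218.5) × 100
= 109.3%


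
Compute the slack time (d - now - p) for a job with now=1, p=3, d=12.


Slack = due - current_time - processing
= 12 - 1 - 3
= 8


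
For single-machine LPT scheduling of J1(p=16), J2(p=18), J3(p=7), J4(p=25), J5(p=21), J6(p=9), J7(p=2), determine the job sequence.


LPT: sort by longest processing time first
  J4: p=25
  J5: p=21
  J2: p=18
  J1: p=16
  J6: p=9
  J3: p=7
  J7: p=2
Order: J4 → J5 → J2 → J1 → J6 → J3 → J7


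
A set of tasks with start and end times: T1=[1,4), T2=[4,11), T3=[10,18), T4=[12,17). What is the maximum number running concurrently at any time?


Check each time point for overlaps:
  t=10: 2 tasks active (T2, T3)
Max concurrent = 2


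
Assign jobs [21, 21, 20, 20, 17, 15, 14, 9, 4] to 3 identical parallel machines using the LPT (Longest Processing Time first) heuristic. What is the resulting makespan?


Jobs (LPT sorted): [21, 21, 20, 20, 17, 15, 14, 9, 4]
Machines: 3
  J=21 → Machine 1 (load: 0+21=21)
  J=21 → Machine 2 (load: 0+21=21)
  J=20 → Machine 3 (load: 0+20=20)
  J=20 → Machine 3 (load: 20+20=40)
  J=17 → Machine 1 (load: 21+17=38)
  J=15 → Machine 2 (load: 21+15=36)
  J=14 → Machine 2 (load: 36+14=50)
  J=9 → Machine 1 (load: 38+9=47)
  J=4 → Machine 3 (load: 40+4=44)
Machine loads: [47, 50, 44]
Makespan = max = 50 time units


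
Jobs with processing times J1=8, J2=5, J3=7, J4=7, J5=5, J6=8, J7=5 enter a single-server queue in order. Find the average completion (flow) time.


Completion times:
  J1: completes at 8
  J2: completes at 13
  J3: completes at 20
  J4: completes at 27
  J5: completes at 32
  J6: completes at 40
  J7: completes at 45
Sum = 185
Average = 185/7
= 26.43


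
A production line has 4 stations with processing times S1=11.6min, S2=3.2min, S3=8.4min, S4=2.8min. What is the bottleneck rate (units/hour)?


Bottleneck = longest station time
Station times: [11.6, 3.2, 8.4, 2.8]
Max = 11.6 min
Rate = 60 / 11.6
= 5.17 units/hour (bottleneck: 11.6min)


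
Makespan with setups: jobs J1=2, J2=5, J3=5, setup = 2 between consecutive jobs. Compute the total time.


Makespan = Σ processing + (n-1) × setup
= (2 + 5 + 5) + (3-1)×2
= 12 + 4
= 16 time units


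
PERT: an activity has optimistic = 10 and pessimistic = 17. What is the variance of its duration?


σ² = ((p - o) / 6)² = (p - o)² / 36
= (17 - 10)² / 36
= 7² / 36
= 49 / 36
= 1.3611


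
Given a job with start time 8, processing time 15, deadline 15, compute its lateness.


Completion = 8 + 15 = 23
Lateness = C - d = 23 - 15
= 8


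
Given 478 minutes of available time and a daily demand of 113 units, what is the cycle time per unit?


Cycle time = available time / demand
= 478 / 113
= 4.23 min/unit


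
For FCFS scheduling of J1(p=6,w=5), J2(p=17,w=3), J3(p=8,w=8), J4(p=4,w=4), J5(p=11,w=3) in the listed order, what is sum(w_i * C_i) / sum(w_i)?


Completion times:
  J1: C=6, w×C=5×6=30
  J2: C=23, w×C=3×23=69
  J3: C=31, w×C=8×31=248
  J4: C=35, w×C=4×35=140
  J5: C=46, w×C=3×46=138
Sum w×C = 625
Sum w = 23
Weighted avg = 625/23
= 27.17


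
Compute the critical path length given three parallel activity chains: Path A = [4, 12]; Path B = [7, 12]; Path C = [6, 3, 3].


Path A: 4 + 12 = 16
Path B: 7 + 12 = 19
Path C: 6 + 3 + 3 = 12
Critical path = longest = max(16, 19, 12)
= 19 (Path B)


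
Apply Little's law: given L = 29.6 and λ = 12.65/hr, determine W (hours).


Little's law: L = λW → W = L / λ
= 29.6 / 12.65
= 2.34 hours


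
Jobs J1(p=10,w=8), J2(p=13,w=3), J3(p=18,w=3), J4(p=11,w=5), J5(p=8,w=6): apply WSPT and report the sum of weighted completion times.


WSPT order (by p/w): J1 → J5 → J4 → J2 → J3
  J1: C=10, w·C=8×10=80
  J5: C=18, w·C=6×18=108
  J4: C=29, w·C=5×29=145
  J2: C=42, w·C=3×42=126
  J3: C=60, w·C=3×60=180
Σ w·C = 639
= 639


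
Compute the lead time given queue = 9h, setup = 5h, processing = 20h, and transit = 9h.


Lead time = queue + setup + processing + transit
= 9 + 5 + 20 + 9
= 43 hours


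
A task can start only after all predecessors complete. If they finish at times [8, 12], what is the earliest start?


ES = max of all predecessor completion times
Predecessors: [8, 12]
ES = max(8, 12)
= 12


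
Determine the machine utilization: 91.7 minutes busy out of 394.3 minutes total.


Utilization = busy / total × 100
= 91.7 / 394.3 × 100
= 23.3%


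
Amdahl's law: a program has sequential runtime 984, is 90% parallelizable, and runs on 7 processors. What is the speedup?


Amdahl's law: T_p = T × ((1-p) + p/N)
= 984 × ((1-0.9) + 0.9/7)
= 984 × (0.10 + 0.1286)
= 984 × 0.2286
= 224.91
Speedup = 984/224.91
= 4.38×


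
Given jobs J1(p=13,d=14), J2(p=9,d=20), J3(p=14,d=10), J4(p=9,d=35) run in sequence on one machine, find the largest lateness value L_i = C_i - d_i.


Lateness per job (L = C - d):
  J1: C=13, d=14, L=-1
  J2: C=22, d=20, L=2
  J3: C=36, d=10, L=26
  J4: C=45, d=35, L=10
Lmax = max(-1, 2, 26, 10)
= 26


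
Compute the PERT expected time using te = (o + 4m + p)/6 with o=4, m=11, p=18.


te = (o + 4m + p) / 6
= (4 + 4×11 + 18) / 6
= (4 + 44 + 18) / 6
= 66 / 6
= 11.00


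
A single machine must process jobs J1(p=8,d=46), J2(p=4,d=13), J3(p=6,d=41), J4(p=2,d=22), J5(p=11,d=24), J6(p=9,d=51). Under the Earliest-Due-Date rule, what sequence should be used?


EDD: sort by earliest due date
  J2: d=13, p=4
  J4: d=22, p=2
  J5: d=24, p=11
  J3: d=41, p=6
  J1: d=46, p=8
  J6: d=51, p=9
Order: J2 → J4 → J5 → J3 → J1 → J6


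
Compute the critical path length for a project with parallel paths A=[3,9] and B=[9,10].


Path A: 3 + 9 = 12
Path B: 9 + 10 = 19
Critical path = longest = max(12, 19)
= 19 (Path B)


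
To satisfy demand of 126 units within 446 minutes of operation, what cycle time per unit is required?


Cycle time = available time / demand
= 446 / 126
= 3.54 min/unit


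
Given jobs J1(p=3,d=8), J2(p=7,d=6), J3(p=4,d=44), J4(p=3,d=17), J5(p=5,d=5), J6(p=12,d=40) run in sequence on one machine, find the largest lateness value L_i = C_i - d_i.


Lateness per job (L = C - d):
  J1: C=3, d=8, L=-5
  J2: C=10, d=6, L=4
  J3: C=14, d=44, L=-30
  J4: C=17, d=17, L=0
  J5: C=22, d=5, L=17
  J6: C=34, d=40, L=-6
Lmax = max(-5, 4, -30, 0, 17, -6)
= 17


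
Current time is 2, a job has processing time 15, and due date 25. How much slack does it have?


Slack = due - current_time - processing
= 25 - 2 - 15
= 8


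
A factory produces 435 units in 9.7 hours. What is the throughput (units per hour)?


Throughput = units / time
= 435 / 9.7
= 44.8 units/hour


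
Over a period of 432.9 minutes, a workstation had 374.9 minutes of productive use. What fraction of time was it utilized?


Utilization = busy / total × 100
= 374.9 / 432.9 × 100
= 86.6%


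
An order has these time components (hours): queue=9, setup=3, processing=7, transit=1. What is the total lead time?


Lead time = queue + setup + processing + transit
= 9 + 3 + 7 + 1
= 20 hours


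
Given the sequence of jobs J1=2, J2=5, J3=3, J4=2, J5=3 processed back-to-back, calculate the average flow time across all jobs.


Completion times:
  J1: completes at 2
  J2: completes at 7
  J3: completes at 10
  J4: completes at 12
  J5: completes at 15
Sum = 46
Average = 46/5
= 9.20


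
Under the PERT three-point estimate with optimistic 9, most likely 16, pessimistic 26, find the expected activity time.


te = (o + 4m + p) / 6
= (9 + 4×16 + 26) / 6
= (9 + 64 + 26) / 6
= 99 / 6
= 16.50


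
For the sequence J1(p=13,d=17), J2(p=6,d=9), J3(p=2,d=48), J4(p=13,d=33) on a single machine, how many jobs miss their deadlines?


Completion vs due date:
  J1: C=13, d=17 → on time
  J2: C=19, d=9 → TARDY
  J3: C=21, d=48 → on time
  J4: C=34, d=33 → TARDY
Tardy jobs: J2, J4
Count = 2


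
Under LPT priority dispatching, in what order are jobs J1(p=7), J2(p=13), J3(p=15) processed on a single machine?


LPT: sort by longest processing time first
  J3: p=15
  J2: p=13
  J1: p=7
Order: J3 → J2 → J1


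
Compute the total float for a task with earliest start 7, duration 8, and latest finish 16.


EF = ES + duration = 7 + 8 = 15
LS = LF - duration = 16 - 8 = 8
Total Float = LF - EF = 16 - 15
(or LS - ES = 8 - 7)
= 1


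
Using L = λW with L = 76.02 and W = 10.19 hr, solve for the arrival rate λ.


Little's law: L = λW → λ = L / W
= 76.02 / 10.19
= 7.46 per hour


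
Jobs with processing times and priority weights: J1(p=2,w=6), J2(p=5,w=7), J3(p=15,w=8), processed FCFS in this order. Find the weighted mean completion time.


Completion times:
  J1: C=2, w×C=6×2=12
  J2: C=7, w×C=7×7=49
  J3: C=22, w×C=8×22=176
Sum w×C = 237
Sum w = 21
Weighted avg = 237/21
= 11.29


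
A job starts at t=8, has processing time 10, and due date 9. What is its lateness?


Completion = 8 + 10 = 18
Lateness = C - d = 18 - 9
= 9


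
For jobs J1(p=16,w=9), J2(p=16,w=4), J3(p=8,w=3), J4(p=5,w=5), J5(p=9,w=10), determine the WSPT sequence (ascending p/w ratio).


WSPT (Smith's rule): sort by p/w ascending
  J5: p/w = 9/10 = 0.900
  J4: p/w = 5/5 = 1.000
  J1: p/w = 16/9 = 1.778
  J3: p/w = 8/3 = 2.667
  J2: p/w = 16/4 = 4.000
Order: J5 → J4 → J1 → J3 → J2


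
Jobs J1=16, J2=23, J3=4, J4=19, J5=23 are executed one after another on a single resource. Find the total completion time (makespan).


Sequential makespan: sum all processing times
= 16 + 23 + 4 + 19 + 23
= 85 time units


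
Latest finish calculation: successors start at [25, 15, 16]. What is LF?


LF = min of all successor start times
Successors start at: [25, 15, 16]
LF = min(25, 15, 16)
= 15


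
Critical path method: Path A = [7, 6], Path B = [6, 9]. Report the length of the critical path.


Path A: 7 + 6 = 13
Path B: 6 + 9 = 15
Critical path = longest = max(13, 15)
= 15 (Path B)


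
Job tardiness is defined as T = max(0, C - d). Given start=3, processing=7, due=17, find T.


Completion = start + processing = 3 + 7 = 10
Tardiness = max(0, C - d) = max(0, 10 - 17)
= max(0, -7)
= 0


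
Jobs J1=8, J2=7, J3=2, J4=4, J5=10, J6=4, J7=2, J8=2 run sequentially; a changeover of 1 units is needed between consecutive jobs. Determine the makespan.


Makespan = Σ processing + (n-1) × setup
= (8 + 7 + 2 + 4 + 10 + 4 + 2 + 2) + (8-1)×1
= 39 + 7
= 46 time units


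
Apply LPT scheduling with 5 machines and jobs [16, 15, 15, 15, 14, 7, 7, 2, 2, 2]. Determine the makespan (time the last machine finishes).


Jobs (LPT sorted): [16, 15, 15, 15, 14, 7, 7, 2, 2, 2]
Machines: 5
  J=16 → Machine 1 (load: 0+16=16)
  J=15 → Machine 2 (load: 0+15=15)
  J=15 → Machine 3 (load: 0+15=15)
  J=15 → Machine 4 (load: 0+15=15)
  J=14 → Machine 5 (load: 0+14=14)
  J=7 → Machine 5 (load: 14+7=21)
  J=7 → Machine 2 (load: 15+7=22)
  J=2 → Machine 3 (load: 15+2=17)
  J=2 → Machine 4 (load: 15+2=17)
  J=2 → Machine 1 (load: 16+2=18)
Machine loads: [18, 22, 17, 17, 21]
Makespan = max = 22 time units


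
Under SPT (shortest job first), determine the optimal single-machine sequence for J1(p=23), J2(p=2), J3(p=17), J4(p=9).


SPT: sort by shortest processing time
  J2: p=2
  J4: p=9
  J3: p=17
  J1: p=23
Order: J2 → J4 → J3 → J1


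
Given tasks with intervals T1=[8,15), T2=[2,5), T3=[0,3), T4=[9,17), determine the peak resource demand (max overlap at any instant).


Check each time point for overlaps:
  t=2: 2 tasks active (T2, T3)
Max concurrent = 2


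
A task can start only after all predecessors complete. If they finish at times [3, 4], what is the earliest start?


ES = max of all predecessor completion times
Predecessors: [3, 4]
ES = max(3, 4)
= 4


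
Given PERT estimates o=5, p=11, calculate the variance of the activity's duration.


σ² = ((p - o) / 6)² = (p - o)² / 36
= (11 - 5)² / 36
= 6² / 36
= 36 / 36
= 1.0000


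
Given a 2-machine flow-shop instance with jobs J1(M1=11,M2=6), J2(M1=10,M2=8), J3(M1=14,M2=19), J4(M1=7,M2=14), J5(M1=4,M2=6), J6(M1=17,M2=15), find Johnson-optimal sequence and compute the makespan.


Johnson's rule:
Group 1 (M1≤M2, sort by M1): ['J5', 'J4', 'J3']
Group 2 (M1>M2, sort desc M2): ['J6', 'J2', 'J1']
Sequence: J5 → J4 → J3 → J6 → J2 → J1
Makespan calculation:
  J5: M1 done=4, M2 done=10
  J4: M1 done=11, M2 done=25
  J3: M1 done=25, M2 done=44
  J6: M1 done=42, M2 done=59
  J2: M1 done=52, M2 done=67
  J1: M1 done=63, M2 done=73
= Sequence: J5 → J4 → J3 → J6 → J2 → J1, Makespan: 73
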